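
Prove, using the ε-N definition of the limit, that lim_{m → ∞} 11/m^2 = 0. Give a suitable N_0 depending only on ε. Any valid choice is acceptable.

Fix ε > 0. For m ≥ 1, |11/m^2 − 0| = 11/m^2.
11/m^2 < ε ⇔ m^2 > 11/ε ⇔ m > (11/ε)^{1/2}.
Take N_0 = (11/ε)^{1/2}. Then m > N_0 implies 11/m^2 < ε.

N_0 = (11/ε)^{1/2}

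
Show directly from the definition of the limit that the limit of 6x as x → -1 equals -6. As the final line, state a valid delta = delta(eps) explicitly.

Suppose eps > 0. We need delta > 0 so that 0 < |x + 1| < delta implies |(6x) + 6| < eps.
Since (6x) + 6 = 6(x + 1), we have |(6x) + 6| = 6|x + 1|.
So 6|x + 1| < eps exactly when |x + 1| < eps/6.
Take delta = eps/6. If 0 < |x + 1| < delta then |(6x) + 6| = 6|x + 1| < 6·(eps/6) = eps.

delta = eps/6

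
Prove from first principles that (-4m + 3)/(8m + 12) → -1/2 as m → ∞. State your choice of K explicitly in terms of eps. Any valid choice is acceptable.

K = (9/8)/eps

Let eps > 0 be given. For m ≥ 1, |(-4m + 3)/(8m + 12) + 1/2| = |72|/(8(8m + 12)) = 72/(8(8m + 12)).
Since 8m + 12 ≥ 8m for m ≥ 1, this is ≤ 72/(8·8m) = (9/8)/m.
So |(-4m + 3)/(8m + 12) + 1/2| < eps whenever m > (9/8)/eps.
Take K = (9/8)/eps. If m > K then |(-4m + 3)/(8m + 12) + 1/2| ≤ (9/8)/m < eps.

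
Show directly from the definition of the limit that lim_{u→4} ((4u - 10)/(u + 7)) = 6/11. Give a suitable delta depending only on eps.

delta = min(11/2, (121/76)eps)

Suppose eps > 0. We want delta > 0 with 0 < |u − 4| < delta ⇒ |(4u - 10)/(u + 7) − (6/11)| < eps.
Combining over a common denominator, (4u - 10)/(u + 7) − (6/11) = [(4u - 10)·11 − 6·(u + 7)] / [11·(u + 7)] = 38(u − 4) / (11(u + 7)).
So |(4u - 10)/(u + 7) − (6/11)| = 38|u − 4| / (11·|u + 7|).
Restrict delta ≤ 11/2. Then |u − 4| < 11/2 gives |u + 7| = |(u − 4) + 11| ≥ 11 − 11/2 = 11/2.
Hence |(4u - 10)/(u + 7) − (6/11)| < 38|u − 4|/(11·(11/2)) = (76/121)|u − 4|, which is < eps once |u − 4| < (121/76)eps.
Take delta = min(11/2, (121/76)eps). Then 0 < |u − 4| < delta forces both bounds, so |(4u - 10)/(u + 7) − (6/11)| < eps.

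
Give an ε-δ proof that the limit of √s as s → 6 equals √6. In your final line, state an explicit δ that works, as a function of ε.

Suppose ε > 0. We want δ > 0 such that 0 < |s − 6| < δ implies |√s − √6| < ε.
Rationalise: √s − √6 = (s − 6)/(√s + √6), so |√s − √6| = |s − 6|/(√s + √6).
Restrict δ ≤ 6 so that |s − 6| < 6 forces s > 0, and then √s + √6 > √6.
Hence |√s − √6| < |s − 6|/√6, which is < ε once |s − 6| < √6·ε.
Take δ = min(6, √6·ε). If 0 < |s − 6| < δ then s > 0 and |√s − √6| < |s − 6|/√6 < ε.

δ = min(6, √6·ε)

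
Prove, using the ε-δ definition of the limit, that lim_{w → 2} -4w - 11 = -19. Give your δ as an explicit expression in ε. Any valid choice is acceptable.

Suppose ε > 0. We need δ > 0 so that 0 < |w − 2| < δ implies |(-4w - 11) + 19| < ε.
|(-4w - 11) + 19| = |-4w + 8| = 4|w − 2|.
Thus it suffices that |w − 2| < ε/4.
Choosing δ = ε/4 gives |(-4w - 11) + 19| = 4|w − 2| < ε whenever |w − 2| < δ.

δ = ε/4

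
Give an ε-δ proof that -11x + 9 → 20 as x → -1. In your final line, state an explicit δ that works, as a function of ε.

Suppose ε > 0. We need δ > 0 so that 0 < |x + 1| < δ implies |(-11x + 9) − 20| < ε.
|(-11x + 9) − 20| = |-11x - 11| = 11|x + 1|.
So 11|x + 1| < ε exactly when |x + 1| < ε/11.
Take δ = ε/11. If 0 < |x + 1| < δ then |(-11x + 9) − 20| = 11|x + 1| < 11·(ε/11) = ε.

δ = ε/11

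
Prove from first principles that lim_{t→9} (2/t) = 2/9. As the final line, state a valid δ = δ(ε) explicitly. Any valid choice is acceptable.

δ = min(9/2, (81/4)ε)

Suppose ε > 0. We seek δ > 0 such that 0 < |t − 9| < δ implies |2/t − (2/9)| < ε.
|2/t − (2/9)| = 2·|9 − t|/(9·|t|) = 2|t − 9|/(9|t|).
Restrict δ ≤ 9/2. Then |t − 9| < 9/2 gives |t| > 9/2, so 9|t| > 81/2.
Then |2/t − (2/9)| < 2|t − 9|/(81/2), which is < ε when |t − 9| < (81/4)ε.
Take δ = min(9/2, (81/4)ε). Then 0 < |t − 9| < δ gives both |t − 9| < 9/2 and |t − 9| < (81/4)ε, so |2/t − (2/9)| < ε.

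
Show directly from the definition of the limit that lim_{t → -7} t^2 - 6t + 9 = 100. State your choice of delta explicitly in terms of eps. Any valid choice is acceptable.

Let eps > 0. We want delta > 0 such that 0 < |t + 7| < delta implies |(t^2 - 6t + 9) − 100| < eps.
(t^2 - 6t + 9) − 100 = t^2 - 6t - 91 = (t + 7)(t - 13).
So |(t^2 - 6t + 9) − 100| = |t + 7|·|t - 13|.
Require delta ≤ 1. Then |t + 7| < 1 gives |t| < 8, and by the triangle inequality |t - 13| ≤ 8 + 13 = 21.
Hence |(t^2 - 6t + 9) − 100| ≤ 21|t + 7| < eps provided |t + 7| < eps/21.
Take delta = min(1, eps/21). Then 0 < |t + 7| < delta gives both |t + 7| < 1 and |t + 7| < eps/21, so |(t^2 - 6t + 9) − 100| < eps.

delta = min(1, eps/21)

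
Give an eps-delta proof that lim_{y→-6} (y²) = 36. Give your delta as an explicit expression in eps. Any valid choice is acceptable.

delta = min(1, eps/13)

Let eps > 0 be given. We seek delta > 0 with 0 < |y + 6| < delta ⇒ |y² − 36| < eps.
Factor: y² − 36 = (y + 6)(y - 6), so |y² − 36| = |y + 6|·|y - 6|.
Impose delta ≤ 1 so that |y| < 7; then |y - 6| ≤ 13.
Hence |y² − 36| ≤ 13|y + 6|, which is < eps once |y + 6| < eps/13.
Take delta = min(1, eps/13). If 0 < |y + 6| < delta then both bounds hold and |y² − 36| ≤ 13|y + 6| < 13·(eps/13) = eps.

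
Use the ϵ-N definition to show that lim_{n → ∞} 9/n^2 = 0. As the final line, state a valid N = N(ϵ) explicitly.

Let ϵ > 0. For n ≥ 1, |9/n^2 − 0| = 9/n^2.
9/n^2 < ϵ ⇔ n^2 > 9/ϵ ⇔ n > (9/ϵ)^{1/2}.
Take N = (9/ϵ)^{1/2}. Then n > N implies 9/n^2 < ϵ.

N = (9/ϵ)^{1/2}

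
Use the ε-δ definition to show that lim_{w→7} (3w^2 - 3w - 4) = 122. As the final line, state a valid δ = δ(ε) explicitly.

δ = min(2, ε/45)

Fix ε > 0. We want δ > 0 such that 0 < |w − 7| < δ implies |(3w^2 - 3w - 4) − 122| < ε.
(3w^2 - 3w - 4) − 122 = 3w^2 - 3w - 126 = (w − 7)(3w + 18).
So |(3w^2 - 3w - 4) − 122| = |w − 7|·|3w + 18|.
Require δ ≤ 2. Then |w − 7| < 2 gives |w| < 9, and by the triangle inequality |3w + 18| ≤ 3·9 + 18 = 45.
Hence |(3w^2 - 3w - 4) − 122| ≤ 45|w − 7| < ε provided |w − 7| < ε/45.
Take δ = min(2, ε/45). Then 0 < |w − 7| < δ gives both |w − 7| < 2 and |w − 7| < ε/45, so |(3w^2 - 3w - 4) − 122| < ε.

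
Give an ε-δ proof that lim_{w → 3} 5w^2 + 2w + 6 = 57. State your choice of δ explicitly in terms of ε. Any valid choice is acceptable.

Let ε > 0 be given. We want δ > 0 such that 0 < |w − 3| < δ implies |(5w^2 + 2w + 6) − 57| < ε.
(5w^2 + 2w + 6) − 57 = 5w^2 + 2w - 51 = (w − 3)(5w + 17).
So |(5w^2 + 2w + 6) − 57| = |w − 3|·|5w + 17|.
Assume first that |w − 3| < 2, so |w| < 5. Then |5w + 17| ≤ 5·5 + 17 = 42.
Hence |(5w^2 + 2w + 6) − 57| ≤ 42|w − 3| < ε provided |w − 3| < ε/42.
Choosing δ = min(2, ε/42) ensures both conditions, hence |(5w^2 + 2w + 6) − 57| < ε.

δ = min(2, ε/42)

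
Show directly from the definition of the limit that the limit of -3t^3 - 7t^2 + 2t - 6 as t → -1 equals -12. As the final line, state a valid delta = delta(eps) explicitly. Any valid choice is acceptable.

delta = min(1, eps/26)

Let eps > 0. We want delta > 0 such that 0 < |t + 1| < delta implies |(-3t^3 - 7t^2 + 2t - 6) + 12| < eps.
(-3t^3 - 7t^2 + 2t - 6) + 12 = -3t^3 - 7t^2 + 2t + 6 = (t + 1)(-3t^2 - 4t + 6).
So |(-3t^3 - 7t^2 + 2t - 6) + 12| = |t + 1|·|-3t^2 - 4t + 6|.
Require delta ≤ 1. Then |t + 1| < 1 gives |t| < 2, and by the triangle inequality |-3t^2 - 4t + 6| ≤ 3·2^2 + 4·2 + 6 = 26.
Hence |(-3t^3 - 7t^2 + 2t - 6) + 12| ≤ 26|t + 1| < eps provided |t + 1| < eps/26.
Choosing delta = min(1, eps/26) ensures both conditions, hence |(-3t^3 - 7t^2 + 2t - 6) + 12| < eps.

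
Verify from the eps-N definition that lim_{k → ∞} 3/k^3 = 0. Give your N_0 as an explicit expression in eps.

Fix eps > 0. For k ≥ 1, |3/k^3 − 0| = 3/k^3.
3/k^3 < eps ⇔ k^3 > 3/eps ⇔ k > (3/eps)^{1/3}.
Take N_0 = (3/eps)^{1/3}. Then k > N_0 implies 3/k^3 < eps.

N_0 = (3/eps)^{1/3}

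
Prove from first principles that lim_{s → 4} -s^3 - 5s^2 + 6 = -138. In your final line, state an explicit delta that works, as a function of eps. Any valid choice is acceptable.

Fix eps > 0. We want delta > 0 such that 0 < |s − 4| < delta implies |(-s^3 - 5s^2 + 6) + 138| < eps.
(-s^3 - 5s^2 + 6) + 138 = -s^3 - 5s^2 + 144 = (s − 4)(-s^2 - 9s - 36).
So |(-s^3 - 5s^2 + 6) + 138| = |s − 4|·|-s^2 - 9s - 36|.
Require delta ≤ 1. Then |s − 4| < 1 gives |s| < 5, and by the triangle inequality |-s^2 - 9s - 36| ≤ 5^2 + 9·5 + 36 = 106.
Hence |(-s^3 - 5s^2 + 6) + 138| ≤ 106|s − 4| < eps provided |s − 4| < eps/106.
Take delta = min(1, eps/106). Then 0 < |s − 4| < delta gives both |s − 4| < 1 and |s − 4| < eps/106, so |(-s^3 - 5s^2 + 6) + 138| < eps.

delta = min(1, eps/106)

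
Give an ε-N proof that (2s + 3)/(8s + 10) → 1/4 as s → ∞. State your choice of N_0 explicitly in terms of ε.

N_0 = (1/16)/ε

Let ε > 0. We seek N_0 > 0 such that s > N_0 implies |(2s + 3)/(8s + 10) − (1/4)| < ε.
(2s + 3)/(8s + 10) − (1/4) = (8(2s + 3) − 2(8s + 10)) / (8(8s + 10)) = 4/(8(8s + 10)).
For s > 0 we have 8s + 10 > 8s, so |(2s + 3)/(8s + 10) − (1/4)| = 4/(8(8s + 10)) < 4/(8·8s) = (1/16)/s.
Thus |(2s + 3)/(8s + 10) − (1/4)| < ε whenever s > (1/16)/ε.
Take N_0 = (1/16)/ε. If s > N_0 then |(2s + 3)/(8s + 10) − (1/4)| < (1/16)/s < ε.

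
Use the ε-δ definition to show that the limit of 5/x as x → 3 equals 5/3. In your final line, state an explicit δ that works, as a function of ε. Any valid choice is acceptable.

δ = min(3/2, (9/10)ε)

Let ε > 0. We seek δ > 0 such that 0 < |x − 3| < δ implies |5/x − (5/3)| < ε.
|5/x − (5/3)| = 5·|3 − x|/(3·|x|) = 5|x − 3|/(3|x|).
Require δ ≤ 3/2 so that |x| > 3 − 3/2 = 3/2, hence 3|x| > 9/2.
Then |5/x − (5/3)| < 5|x − 3|/(9/2), which is < ε when |x − 3| < (9/10)ε.
Take δ = min(3/2, (9/10)ε). Then 0 < |x − 3| < δ gives both |x − 3| < 3/2 and |x − 3| < (9/10)ε, so |5/x − (5/3)| < ε.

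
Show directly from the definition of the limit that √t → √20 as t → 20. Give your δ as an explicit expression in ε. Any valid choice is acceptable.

Let ε > 0 be given. We want δ > 0 such that 0 < |t − 20| < δ implies |√t − √20| < ε.
Rationalise: √t − √20 = (t − 20)/(√t + √20), so |√t − √20| = |t − 20|/(√t + √20).
Restrict δ ≤ 20 so that |t − 20| < 20 forces t > 0, and then √t + √20 > √20.
Hence |√t − √20| < |t − 20|/√20, which is < ε once |t − 20| < √20·ε.
Take δ = min(20, √20·ε). If 0 < |t − 20| < δ then t > 0 and |√t − √20| < |t − 20|/√20 < ε.

δ = min(20, √20·ε)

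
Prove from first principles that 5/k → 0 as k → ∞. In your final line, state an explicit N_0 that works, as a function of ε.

Suppose ε > 0. For k ≥ 1, |5/k − 0| = 5/(k) ≤ 5/k.
We need 5/k < ε, i.e. k > 5/ε.
Take N_0 = 5/ε. If k > N_0 then |5/k| ≤ 5/k < ε.

N_0 = 5/ε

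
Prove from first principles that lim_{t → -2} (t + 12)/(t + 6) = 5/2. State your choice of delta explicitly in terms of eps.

Fix eps > 0. We want delta > 0 with 0 < |t + 2| < delta ⇒ |(t + 12)/(t + 6) − (5/2)| < eps.
Combining over a common denominator, (t + 12)/(t + 6) − (5/2) = [(t + 12)·4 − 10·(t + 6)] / [4·(t + 6)] = -6(t + 2) / (4(t + 6)).
So |(t + 12)/(t + 6) − (5/2)| = 6|t + 2| / (4·|t + 6|).
Restrict delta ≤ 2. Then |t + 2| < 2 gives |t + 6| = |(t + 2) + 4| ≥ 4 − 2 = 2.
Hence |(t + 12)/(t + 6) − (5/2)| < 6|t + 2|/(4·2) = (3/4)|t + 2|, which is < eps once |t + 2| < (4/3)eps.
Take delta = min(2, (4/3)eps). Then 0 < |t + 2| < delta forces both bounds, so |(t + 12)/(t + 6) − (5/2)| < eps.

delta = min(2, (4/3)eps)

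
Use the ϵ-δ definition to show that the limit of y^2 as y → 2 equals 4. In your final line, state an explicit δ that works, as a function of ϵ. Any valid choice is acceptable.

δ = min(1, ϵ/5)

Let ϵ > 0. We seek δ > 0 with 0 < |y − 2| < δ ⇒ |y^2 − 4| < ϵ.
Factor: y^2 − 4 = (y − 2)(y + 2), so |y^2 − 4| = |y − 2|·|y + 2|.
Impose δ ≤ 1 so that |y| < 3; then |y + 2| ≤ 5.
Hence |y^2 − 4| ≤ 5|y − 2|, which is < ϵ once |y − 2| < ϵ/5.
Take δ = min(1, ϵ/5). If 0 < |y − 2| < δ then both bounds hold and |y^2 − 4| ≤ 5|y − 2| < 5·(ϵ/5) = ϵ.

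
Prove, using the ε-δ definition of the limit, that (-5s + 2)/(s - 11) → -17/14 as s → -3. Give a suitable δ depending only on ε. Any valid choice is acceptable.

δ = min(7, (98/53)ε)

Fix ε > 0. We want δ > 0 with 0 < |s + 3| < δ ⇒ |(-5s + 2)/(s - 11) + 17/14| < ε.
Combining over a common denominator, (-5s + 2)/(s - 11) + 17/14 = [(-5s + 2)·(-14) − 17·(s - 11)] / [(-14)·(s - 11)] = 53(s + 3) / ((-14)(s - 11)).
So |(-5s + 2)/(s - 11) + 17/14| = 53|s + 3| / (14·|s − 11|).
Restrict δ ≤ 7. Then |s + 3| < 7 gives |s − 11| = |(s + 3) + (-14)| ≥ 14 − 7 = 7.
Hence |(-5s + 2)/(s - 11) + 17/14| < 53|s + 3|/(14·7) = (53/98)|s + 3|, which is < ε once |s + 3| < (98/53)ε.
Take δ = min(7, (98/53)ε). Then 0 < |s + 3| < δ forces both bounds, so |(-5s + 2)/(s - 11) + 17/14| < ε.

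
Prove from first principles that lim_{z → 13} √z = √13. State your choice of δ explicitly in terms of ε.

δ = min(13, √13·ε)

Suppose ε > 0. We want δ > 0 such that 0 < |z − 13| < δ implies |√z − √13| < ε.
Multiplying by the conjugate, |√z − √13| = |z − 13|/(√z + √13).
Restrict δ ≤ 13 so that |z − 13| < 13 forces z > 0, and then √z + √13 > √13.
Hence |√z − √13| < |z − 13|/√13, which is < ε once |z − 13| < √13·ε.
Take δ = min(13, √13·ε). If 0 < |z − 13| < δ then z > 0 and |√z − √13| < |z − 13|/√13 < ε.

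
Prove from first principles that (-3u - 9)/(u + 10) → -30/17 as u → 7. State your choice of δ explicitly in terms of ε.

δ = min(17/2, (289/42)ε)

Suppose ε > 0. We want δ > 0 with 0 < |u − 7| < δ ⇒ |(-3u - 9)/(u + 10) + 30/17| < ε.
Combining over a common denominator, (-3u - 9)/(u + 10) + 30/17 = [(-3u - 9)·17 − (-30)·(u + 10)] / [17·(u + 10)] = -21(u − 7) / (17(u + 10)).
So |(-3u - 9)/(u + 10) + 30/17| = 21|u − 7| / (17·|u + 10|).
Require δ ≤ 17/2, so |u + 10| ≥ |17| − |u − 7| > 17 − 17/2 = 17/2.
Hence |(-3u - 9)/(u + 10) + 30/17| < 21|u − 7|/(17·(17/2)) = (42/289)|u − 7|, which is < ε once |u − 7| < (289/42)ε.
Take δ = min(17/2, (289/42)ε). Then 0 < |u − 7| < δ forces both bounds, so |(-3u - 9)/(u + 10) + 30/17| < ε.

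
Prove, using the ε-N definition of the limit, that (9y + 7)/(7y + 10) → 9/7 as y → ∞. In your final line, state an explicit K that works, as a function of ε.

Let ε > 0 be given. We seek K > 0 such that y > K implies |(9y + 7)/(7y + 10) − (9/7)| < ε.
(9y + 7)/(7y + 10) − (9/7) = (7(9y + 7) − 9(7y + 10)) / (7(7y + 10)) = -41/(7(7y + 10)).
For y > 0 we have 7y + 10 > 7y, so |(9y + 7)/(7y + 10) − (9/7)| = 41/(7(7y + 10)) < 41/(7·7y) = (41/49)/y.
Thus |(9y + 7)/(7y + 10) − (9/7)| < ε whenever y > (41/49)/ε.
Take K = (41/49)/ε. If y > K then |(9y + 7)/(7y + 10) − (9/7)| < (41/49)/y < ε.

K = (41/49)/ε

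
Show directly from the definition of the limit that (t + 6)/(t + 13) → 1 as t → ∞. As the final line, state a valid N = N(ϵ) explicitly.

Suppose ϵ > 0. We seek N > 0 such that t > N implies |(t + 6)/(t + 13) − 1| < ϵ.
(t + 6)/(t + 13) − 1 = ((t + 6) − (t + 13)) / ((t + 13)) = -7/((t + 13)).
For t > 0 we have t + 13 > t, so |(t + 6)/(t + 13) − 1| = 7/((t + 13)) < 7/(t) = 7/t.
Thus |(t + 6)/(t + 13) − 1| < ϵ whenever t > 7/ϵ.
Take N = 7/ϵ. If t > N then |(t + 6)/(t + 13) − 1| < 7/t < ϵ.

N = 7/ϵ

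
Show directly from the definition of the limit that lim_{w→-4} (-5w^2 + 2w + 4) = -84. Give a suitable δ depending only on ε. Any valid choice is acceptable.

Suppose ε > 0. We want δ > 0 such that 0 < |w + 4| < δ implies |(-5w^2 + 2w + 4) + 84| < ε.
(-5w^2 + 2w + 4) + 84 = -5w^2 + 2w + 88 = (w + 4)(-5w + 22).
So |(-5w^2 + 2w + 4) + 84| = |w + 4|·|-5w + 22|.
Assume first that |w + 4| < 1, so |w| < 5. Then |-5w + 22| ≤ 5·5 + 22 = 47.
Hence |(-5w^2 + 2w + 4) + 84| ≤ 47|w + 4| < ε provided |w + 4| < ε/47.
Choosing δ = min(1, ε/47) ensures both conditions, hence |(-5w^2 + 2w + 4) + 84| < ε.

δ = min(1, ε/47)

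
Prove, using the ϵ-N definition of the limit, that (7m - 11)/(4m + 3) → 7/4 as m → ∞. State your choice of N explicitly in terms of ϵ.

Suppose ϵ > 0. For m ≥ 1, |(7m - 11)/(4m + 3) − (7/4)| = |-65|/(4(4m + 3)) = 65/(4(4m + 3)).
Since 4m + 3 ≥ 4m for m ≥ 1, this is ≤ 65/(4·4m) = (65/16)/m.
So |(7m - 11)/(4m + 3) − (7/4)| < ϵ whenever m > (65/16)/ϵ.
Take N = (65/16)/ϵ. If m > N then |(7m - 11)/(4m + 3) − (7/4)| ≤ (65/16)/m < ϵ.

N = (65/16)/ϵ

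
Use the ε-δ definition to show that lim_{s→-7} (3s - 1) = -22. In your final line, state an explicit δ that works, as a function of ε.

Let ε > 0. We need δ > 0 so that 0 < |s + 7| < δ implies |(3s - 1) + 22| < ε.
|(3s - 1) + 22| = |3s + 21| = 3|s + 7|.
So 3|s + 7| < ε exactly when |s + 7| < ε/3.
Choosing δ = ε/3 gives |(3s - 1) + 22| = 3|s + 7| < ε whenever |s + 7| < δ.

δ = ε/3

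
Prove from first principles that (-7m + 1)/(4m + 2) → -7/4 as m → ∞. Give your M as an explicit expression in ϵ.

Let ϵ > 0 be given. For m ≥ 1, |(-7m + 1)/(4m + 2) + 7/4| = |18|/(4(4m + 2)) = 18/(4(4m + 2)).
Since 4m + 2 ≥ 4m for m ≥ 1, this is ≤ 18/(4·4m) = (9/8)/m.
So |(-7m + 1)/(4m + 2) + 7/4| < ϵ whenever m > (9/8)/ϵ.
Take M = (9/8)/ϵ. If m > M then |(-7m + 1)/(4m + 2) + 7/4| ≤ (9/8)/m < ϵ.

M = (9/8)/ϵ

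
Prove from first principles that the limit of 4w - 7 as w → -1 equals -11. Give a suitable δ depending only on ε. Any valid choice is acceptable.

δ = ε/4

Let ε > 0 be given. We need δ > 0 so that 0 < |w + 1| < δ implies |(4w - 7) + 11| < ε.
|(4w - 7) + 11| = |4w + 4| = 4|w + 1|.
So 4|w + 1| < ε exactly when |w + 1| < ε/4.
Take δ = ε/4. If 0 < |w + 1| < δ then |(4w - 7) + 11| = 4|w + 1| < 4·(ε/4) = ε.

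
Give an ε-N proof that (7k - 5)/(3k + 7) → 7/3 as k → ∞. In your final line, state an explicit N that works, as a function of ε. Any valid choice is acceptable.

N = (64/9)/ε

Fix ε > 0. For k ≥ 1, |(7k - 5)/(3k + 7) − (7/3)| = |-64|/(3(3k + 7)) = 64/(3(3k + 7)).
Since 3k + 7 ≥ 3k for k ≥ 1, this is ≤ 64/(3·3k) = (64/9)/k.
So |(7k - 5)/(3k + 7) − (7/3)| < ε whenever k > (64/9)/ε.
Take N = (64/9)/ε. If k > N then |(7k - 5)/(3k + 7) − (7/3)| ≤ (64/9)/k < ε.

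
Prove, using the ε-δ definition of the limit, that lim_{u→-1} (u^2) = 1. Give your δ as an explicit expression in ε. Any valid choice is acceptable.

Let ε > 0 be given. We seek δ > 0 with 0 < |u + 1| < δ ⇒ |u^2 − 1| < ε.
Factor: u^2 − 1 = (u + 1)(u - 1), so |u^2 − 1| = |u + 1|·|u - 1|.
Restrict δ ≤ 1. Then |u + 1| < 1 gives |u| < 2, so by the triangle inequality |u - 1| ≤ 2 + 1 = 3.
Hence |u^2 − 1| ≤ 3|u + 1|, which is < ε once |u + 1| < ε/3.
Take δ = min(1, ε/3). If 0 < |u + 1| < δ then both bounds hold and |u^2 − 1| ≤ 3|u + 1| < 3·(ε/3) = ε.

δ = min(1, ε/3)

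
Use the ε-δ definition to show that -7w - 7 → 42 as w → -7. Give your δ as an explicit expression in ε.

Let ε > 0. We need δ > 0 so that 0 < |w + 7| < δ implies |(-7w - 7) − 42| < ε.
Since (-7w - 7) − 42 = -7(w + 7), we have |(-7w - 7) − 42| = 7|w + 7|.
Thus it suffices that |w + 7| < ε/7.
Take δ = ε/7. If 0 < |w + 7| < δ then |(-7w - 7) − 42| = 7|w + 7| < 7·(ε/7) = ε.

δ = ε/7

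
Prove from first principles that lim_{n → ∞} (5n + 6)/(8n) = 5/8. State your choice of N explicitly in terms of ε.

Suppose ε > 0. For n ≥ 1, |(5n + 6)/(8n) − (5/8)| = |48|/(8(8n)) = 48/(8(8n)).
Since 8n ≥ 8n for n ≥ 1, this is ≤ 48/(8·8n) = (3/4)/n.
So |(5n + 6)/(8n) − (5/8)| < ε whenever n > (3/4)/ε.
Take N = (3/4)/ε. If n > N then |(5n + 6)/(8n) − (5/8)| ≤ (3/4)/n < ε.

N = (3/4)/ε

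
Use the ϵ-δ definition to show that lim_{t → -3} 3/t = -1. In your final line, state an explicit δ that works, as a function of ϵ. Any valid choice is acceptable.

δ = min(3/2, (3/2)ϵ)

Let ϵ > 0. We seek δ > 0 such that 0 < |t + 3| < δ implies |3/t + 1| < ϵ.
|3/t + 1| = 3·|-3 − t|/(3·|t|) = 3|t + 3|/(3|t|).
Restrict δ ≤ 3/2. Then |t + 3| < 3/2 gives |t| > 3/2, so 3|t| > 9/2.
Then |3/t + 1| < 3|t + 3|/(9/2), which is < ϵ when |t + 3| < (3/2)ϵ.
Take δ = min(3/2, (3/2)ϵ). Then 0 < |t + 3| < δ gives both |t + 3| < 3/2 and |t + 3| < (3/2)ϵ, so |3/t + 1| < ϵ.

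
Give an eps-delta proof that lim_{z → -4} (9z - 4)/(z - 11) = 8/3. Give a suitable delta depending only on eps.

delta = min(15/2, (45/38)eps)

Fix eps > 0. We want delta > 0 with 0 < |z + 4| < delta ⇒ |(9z - 4)/(z - 11) − (8/3)| < eps.
Combining over a common denominator, (9z - 4)/(z - 11) − (8/3) = [(9z - 4)·(-15) − (-40)·(z - 11)] / [(-15)·(z - 11)] = -95(z + 4) / ((-15)(z - 11)).
So |(9z - 4)/(z - 11) − (8/3)| = 95|z + 4| / (15·|z − 11|).
Require delta ≤ 15/2, so |z − 11| ≥ |-15| − |z + 4| > 15 − 15/2 = 15/2.
Hence |(9z - 4)/(z - 11) − (8/3)| < 95|z + 4|/(15·(15/2)) = (38/45)|z + 4|, which is < eps once |z + 4| < (45/38)eps.
Take delta = min(15/2, (45/38)eps). Then 0 < |z + 4| < delta forces both bounds, so |(9z - 4)/(z - 11) − (8/3)| < eps.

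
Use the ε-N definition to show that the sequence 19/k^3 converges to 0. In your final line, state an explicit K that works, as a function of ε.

Fix ε > 0. For k ≥ 1, |19/k^3 − 0| = 19/k^3.
19/k^3 < ε ⇔ k^3 > 19/ε ⇔ k > (19/ε)^{1/3}.
Take K = (19/ε)^{1/3}. Then k > K implies 19/k^3 < ε.

K = (19/ε)^{1/3}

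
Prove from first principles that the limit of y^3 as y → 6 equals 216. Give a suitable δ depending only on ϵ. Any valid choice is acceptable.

δ = min(1, ϵ/127)

Fix ϵ > 0. We seek δ > 0 with 0 < |y − 6| < δ ⇒ |y^3 − 216| < ϵ.
Factor: y^3 − 216 = (y − 6)(y^2 + 6y + 36), so |y^3 − 216| = |y − 6|·|y^2 + 6y + 36|.
Impose δ ≤ 1 so that |y| < 7; then |y^2 + 6y + 36| ≤ 127.
Hence |y^3 − 216| ≤ 127|y − 6|, which is < ϵ once |y − 6| < ϵ/127.
Take δ = min(1, ϵ/127). If 0 < |y − 6| < δ then both bounds hold and |y^3 − 216| ≤ 127|y − 6| < 127·(ϵ/127) = ϵ.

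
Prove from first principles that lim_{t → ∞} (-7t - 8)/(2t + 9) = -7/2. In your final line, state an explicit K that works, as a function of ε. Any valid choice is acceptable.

K = (47/4)/ε

Suppose ε > 0. We seek K > 0 such that t > K implies |(-7t - 8)/(2t + 9) + 7/2| < ε.
(-7t - 8)/(2t + 9) + 7/2 = (2(-7t - 8) − (-7)(2t + 9)) / (2(2t + 9)) = 47/(2(2t + 9)).
For t > 0 we have 2t + 9 > 2t, so |(-7t - 8)/(2t + 9) + 7/2| = 47/(2(2t + 9)) < 47/(2·2t) = (47/4)/t.
Thus |(-7t - 8)/(2t + 9) + 7/2| < ε whenever t > (47/4)/ε.
Take K = (47/4)/ε. If t > K then |(-7t - 8)/(2t + 9) + 7/2| < (47/4)/t < ε.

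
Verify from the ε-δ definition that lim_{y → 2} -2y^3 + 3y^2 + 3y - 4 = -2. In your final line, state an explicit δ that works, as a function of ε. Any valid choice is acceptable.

δ = min(2, ε/37)

Let ε > 0. We want δ > 0 such that 0 < |y − 2| < δ implies |(-2y^3 + 3y^2 + 3y - 4) + 2| < ε.
(-2y^3 + 3y^2 + 3y - 4) + 2 = -2y^3 + 3y^2 + 3y - 2 = (y − 2)(-2y^2 - y + 1).
So |(-2y^3 + 3y^2 + 3y - 4) + 2| = |y − 2|·|-2y^2 - y + 1|.
Require δ ≤ 2. Then |y − 2| < 2 gives |y| < 4, and by the triangle inequality |-2y^2 - y + 1| ≤ 2·4^2 + 4 + 1 = 37.
Hence |(-2y^3 + 3y^2 + 3y - 4) + 2| ≤ 37|y − 2| < ε provided |y − 2| < ε/37.
Take δ = min(2, ε/37). Then 0 < |y − 2| < δ gives both |y − 2| < 2 and |y − 2| < ε/37, so |(-2y^3 + 3y^2 + 3y - 4) + 2| < ε.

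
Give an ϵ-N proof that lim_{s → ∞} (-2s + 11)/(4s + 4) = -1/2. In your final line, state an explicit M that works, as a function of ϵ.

Let ϵ > 0 be given. We seek M > 0 such that s > M implies |(-2s + 11)/(4s + 4) + 1/2| < ϵ.
(-2s + 11)/(4s + 4) + 1/2 = (4(-2s + 11) − (-2)(4s + 4)) / (4(4s + 4)) = 52/(4(4s + 4)).
For s > 0 we have 4s + 4 > 4s, so |(-2s + 11)/(4s + 4) + 1/2| = 52/(4(4s + 4)) < 52/(4·4s) = (13/4)/s.
Thus |(-2s + 11)/(4s + 4) + 1/2| < ϵ whenever s > (13/4)/ϵ.
Take M = (13/4)/ϵ. If s > M then |(-2s + 11)/(4s + 4) + 1/2| < (13/4)/s < ϵ.

M = (13/4)/ϵ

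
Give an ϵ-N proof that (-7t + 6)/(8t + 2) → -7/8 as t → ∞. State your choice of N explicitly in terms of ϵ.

Let ϵ > 0 be given. We seek N > 0 such that t > N implies |(-7t + 6)/(8t + 2) + 7/8| < ϵ.
(-7t + 6)/(8t + 2) + 7/8 = (8(-7t + 6) − (-7)(8t + 2)) / (8(8t + 2)) = 62/(8(8t + 2)).
For t > 0 we have 8t + 2 > 8t, so |(-7t + 6)/(8t + 2) + 7/8| = 62/(8(8t + 2)) < 62/(8·8t) = (31/32)/t.
Thus |(-7t + 6)/(8t + 2) + 7/8| < ϵ whenever t > (31/32)/ϵ.
Take N = (31/32)/ϵ. If t > N then |(-7t + 6)/(8t + 2) + 7/8| < (31/32)/t < ϵ.

N = (31/32)/ϵ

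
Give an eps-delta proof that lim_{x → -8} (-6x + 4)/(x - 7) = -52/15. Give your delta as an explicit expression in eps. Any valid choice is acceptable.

delta = min(15/2, (225/76)eps)

Fix eps > 0. We want delta > 0 with 0 < |x + 8| < delta ⇒ |(-6x + 4)/(x - 7) + 52/15| < eps.
Combining over a common denominator, (-6x + 4)/(x - 7) + 52/15 = [(-6x + 4)·(-15) − 52·(x - 7)] / [(-15)·(x - 7)] = 38(x + 8) / ((-15)(x - 7)).
So |(-6x + 4)/(x - 7) + 52/15| = 38|x + 8| / (15·|x − 7|).
Require delta ≤ 15/2, so |x − 7| ≥ |-15| − |x + 8| > 15 − 15/2 = 15/2.
Hence |(-6x + 4)/(x - 7) + 52/15| < 38|x + 8|/(15·(15/2)) = (76/225)|x + 8|, which is < eps once |x + 8| < (225/76)eps.
Take delta = min(15/2, (225/76)eps). Then 0 < |x + 8| < delta forces both bounds, so |(-6x + 4)/(x - 7) + 52/15| < eps.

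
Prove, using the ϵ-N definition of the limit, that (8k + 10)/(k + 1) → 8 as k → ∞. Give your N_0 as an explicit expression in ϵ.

Let ϵ > 0. For k ≥ 1, |(8k + 10)/(k + 1) − 8| = |2|/((k + 1)) = 2/((k + 1)).
Since k + 1 ≥ k for k ≥ 1, this is ≤ 2/(k) = 2/k.
So |(8k + 10)/(k + 1) − 8| < ϵ whenever k > 2/ϵ.
Take N_0 = 2/ϵ. If k > N_0 then |(8k + 10)/(k + 1) − 8| ≤ 2/k < ϵ.

N_0 = 2/ϵ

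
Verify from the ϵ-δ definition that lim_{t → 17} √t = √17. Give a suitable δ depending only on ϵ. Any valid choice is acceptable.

Fix ϵ > 0. We want δ > 0 such that 0 < |t − 17| < δ implies |√t − √17| < ϵ.
Multiplying by the conjugate, |√t − √17| = |t − 17|/(√t + √17).
Restrict δ ≤ 17 so that |t − 17| < 17 forces t > 0, and then √t + √17 > √17.
Hence |√t − √17| < |t − 17|/√17, which is < ϵ once |t − 17| < √17·ϵ.
Take δ = min(17, √17·ϵ). If 0 < |t − 17| < δ then t > 0 and |√t − √17| < |t − 17|/√17 < ϵ.

δ = min(17, √17·ϵ)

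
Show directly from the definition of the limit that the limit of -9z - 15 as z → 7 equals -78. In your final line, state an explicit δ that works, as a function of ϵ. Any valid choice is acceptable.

δ = ϵ/9

Let ϵ > 0 be given. We need δ > 0 so that 0 < |z − 7| < δ implies |(-9z - 15) + 78| < ϵ.
Since (-9z - 15) + 78 = -9(z − 7), we have |(-9z - 15) + 78| = 9|z − 7|.
So 9|z − 7| < ϵ exactly when |z − 7| < ϵ/9.
Take δ = ϵ/9. If 0 < |z − 7| < δ then |(-9z - 15) + 78| = 9|z − 7| < 9·(ϵ/9) = ϵ.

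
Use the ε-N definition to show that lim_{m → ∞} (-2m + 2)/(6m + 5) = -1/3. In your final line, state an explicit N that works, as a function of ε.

Let ε > 0 be given. For m ≥ 1, |(-2m + 2)/(6m + 5) + 1/3| = |22|/(6(6m + 5)) = 22/(6(6m + 5)).
Since 6m + 5 ≥ 6m for m ≥ 1, this is ≤ 22/(6·6m) = (11/18)/m.
So |(-2m + 2)/(6m + 5) + 1/3| < ε whenever m > (11/18)/ε.
Take N = (11/18)/ε. If m > N then |(-2m + 2)/(6m + 5) + 1/3| ≤ (11/18)/m < ε.

N = (11/18)/ε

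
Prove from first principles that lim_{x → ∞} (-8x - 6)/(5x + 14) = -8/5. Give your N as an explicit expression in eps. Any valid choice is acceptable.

Let eps > 0. We seek N > 0 such that x > N implies |(-8x - 6)/(5x + 14) + 8/5| < eps.
(-8x - 6)/(5x + 14) + 8/5 = (5(-8x - 6) − (-8)(5x + 14)) / (5(5x + 14)) = 82/(5(5x + 14)).
For x > 0 we have 5x + 14 > 5x, so |(-8x - 6)/(5x + 14) + 8/5| = 82/(5(5x + 14)) < 82/(5·5x) = (82/25)/x.
Thus |(-8x - 6)/(5x + 14) + 8/5| < eps whenever x > (82/25)/eps.
Take N = (82/25)/eps. If x > N then |(-8x - 6)/(5x + 14) + 8/5| < (82/25)/x < eps.

N = (82/25)/eps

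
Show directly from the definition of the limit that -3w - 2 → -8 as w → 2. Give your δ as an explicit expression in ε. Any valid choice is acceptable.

δ = ε/3

Fix ε > 0. We need δ > 0 so that 0 < |w − 2| < δ implies |(-3w - 2) + 8| < ε.
|(-3w - 2) + 8| = |-3w + 6| = 3|w − 2|.
So 3|w − 2| < ε exactly when |w − 2| < ε/3.
Choosing δ = ε/3 gives |(-3w - 2) + 8| = 3|w − 2| < ε whenever |w − 2| < δ.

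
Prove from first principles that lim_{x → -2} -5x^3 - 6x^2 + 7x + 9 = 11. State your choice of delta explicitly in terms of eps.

Let eps > 0. We want delta > 0 such that 0 < |x + 2| < delta implies |(-5x^3 - 6x^2 + 7x + 9) − 11| < eps.
(-5x^3 - 6x^2 + 7x + 9) − 11 = -5x^3 - 6x^2 + 7x - 2 = (x + 2)(-5x^2 + 4x - 1).
So |(-5x^3 - 6x^2 + 7x + 9) − 11| = |x + 2|·|-5x^2 + 4x - 1|.
Assume first that |x + 2| < 1, so |x| < 3. Then |-5x^2 + 4x - 1| ≤ 5·3^2 + 4·3 + 1 = 58.
Hence |(-5x^3 - 6x^2 + 7x + 9) − 11| ≤ 58|x + 2| < eps provided |x + 2| < eps/58.
Choosing delta = min(1, eps/58) ensures both conditions, hence |(-5x^3 - 6x^2 + 7x + 9) − 11| < eps.

delta = min(1, eps/58)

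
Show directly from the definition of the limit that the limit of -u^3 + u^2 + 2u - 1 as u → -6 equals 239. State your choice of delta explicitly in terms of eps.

Fix eps > 0. We want delta > 0 such that 0 < |u + 6| < delta implies |(-u^3 + u^2 + 2u - 1) − 239| < eps.
(-u^3 + u^2 + 2u - 1) − 239 = -u^3 + u^2 + 2u - 240 = (u + 6)(-u^2 + 7u - 40).
So |(-u^3 + u^2 + 2u - 1) − 239| = |u + 6|·|-u^2 + 7u - 40|.
Assume first that |u + 6| < 1, so |u| < 7. Then |-u^2 + 7u - 40| ≤ 7^2 + 7·7 + 40 = 138.
Hence |(-u^3 + u^2 + 2u - 1) − 239| ≤ 138|u + 6| < eps provided |u + 6| < eps/138.
Choosing delta = min(1, eps/138) ensures both conditions, hence |(-u^3 + u^2 + 2u - 1) − 239| < eps.

delta = min(1, eps/138)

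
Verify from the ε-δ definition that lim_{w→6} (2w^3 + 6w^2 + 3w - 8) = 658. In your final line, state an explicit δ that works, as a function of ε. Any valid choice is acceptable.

Fix ε > 0. We want δ > 0 such that 0 < |w − 6| < δ implies |(2w^3 + 6w^2 + 3w - 8) − 658| < ε.
(2w^3 + 6w^2 + 3w - 8) − 658 = 2w^3 + 6w^2 + 3w - 666 = (w − 6)(2w^2 + 18w + 111).
So |(2w^3 + 6w^2 + 3w - 8) − 658| = |w − 6|·|2w^2 + 18w + 111|.
Assume first that |w − 6| < 1, so |w| < 7. Then |2w^2 + 18w + 111| ≤ 2·7^2 + 18·7 + 111 = 335.
Hence |(2w^3 + 6w^2 + 3w - 8) − 658| ≤ 335|w − 6| < ε provided |w − 6| < ε/335.
Take δ = min(1, ε/335). Then 0 < |w − 6| < δ gives both |w − 6| < 1 and |w − 6| < ε/335, so |(2w^3 + 6w^2 + 3w - 8) − 658| < ε.

δ = min(1, ε/335)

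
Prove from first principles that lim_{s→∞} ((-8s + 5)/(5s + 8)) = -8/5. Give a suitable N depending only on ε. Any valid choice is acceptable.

N = (89/25)/ε

Let ε > 0 be given. We seek N > 0 such that s > N implies |(-8s + 5)/(5s + 8) + 8/5| < ε.
(-8s + 5)/(5s + 8) + 8/5 = (5(-8s + 5) − (-8)(5s + 8)) / (5(5s + 8)) = 89/(5(5s + 8)).
For s > 0 we have 5s + 8 > 5s, so |(-8s + 5)/(5s + 8) + 8/5| = 89/(5(5s + 8)) < 89/(5·5s) = (89/25)/s.
Thus |(-8s + 5)/(5s + 8) + 8/5| < ε whenever s > (89/25)/ε.
Take N = (89/25)/ε. If s > N then |(-8s + 5)/(5s + 8) + 8/5| < (89/25)/s < ε.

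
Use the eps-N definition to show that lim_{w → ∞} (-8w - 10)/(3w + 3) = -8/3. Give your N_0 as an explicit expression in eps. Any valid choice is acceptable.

N_0 = (2/3)/eps

Let eps > 0 be given. We seek N_0 > 0 such that w > N_0 implies |(-8w - 10)/(3w + 3) + 8/3| < eps.
(-8w - 10)/(3w + 3) + 8/3 = (3(-8w - 10) − (-8)(3w + 3)) / (3(3w + 3)) = -6/(3(3w + 3)).
For w > 0 we have 3w + 3 > 3w, so |(-8w - 10)/(3w + 3) + 8/3| = 6/(3(3w + 3)) < 6/(3·3w) = (2/3)/w.
Thus |(-8w - 10)/(3w + 3) + 8/3| < eps whenever w > (2/3)/eps.
Take N_0 = (2/3)/eps. If w > N_0 then |(-8w - 10)/(3w + 3) + 8/3| < (2/3)/w < eps.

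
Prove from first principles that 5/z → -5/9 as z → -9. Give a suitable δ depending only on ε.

δ = min(9/2, (81/10)ε)

Fix ε > 0. We seek δ > 0 such that 0 < |z + 9| < δ implies |5/z + 5/9| < ε.
|5/z + 5/9| = 5·|-9 − z|/(9·|z|) = 5|z + 9|/(9|z|).
Require δ ≤ 9/2 so that |z| > 9 − 9/2 = 9/2, hence 9|z| > 81/2.
Then |5/z + 5/9| < 5|z + 9|/(81/2), which is < ε when |z + 9| < (81/10)ε.
Take δ = min(9/2, (81/10)ε). Then 0 < |z + 9| < δ gives both |z + 9| < 9/2 and |z + 9| < (81/10)ε, so |5/z + 5/9| < ε.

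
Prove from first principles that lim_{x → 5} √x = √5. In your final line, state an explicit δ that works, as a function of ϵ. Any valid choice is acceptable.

δ = min(5, √5·ϵ)

Let ϵ > 0. We want δ > 0 such that 0 < |x − 5| < δ implies |√x − √5| < ϵ.
Multiplying by the conjugate, |√x − √5| = |x − 5|/(√x + √5).
Restrict δ ≤ 5 so that |x − 5| < 5 forces x > 0, and then √x + √5 > √5.
Hence |√x − √5| < |x − 5|/√5, which is < ϵ once |x − 5| < √5·ϵ.
Take δ = min(5, √5·ϵ). If 0 < |x − 5| < δ then x > 0 and |√x − √5| < |x − 5|/√5 < ϵ.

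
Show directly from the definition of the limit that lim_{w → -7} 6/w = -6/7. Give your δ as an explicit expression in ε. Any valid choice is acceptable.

δ = min(7/2, (49/12)ε)

Let ε > 0. We seek δ > 0 such that 0 < |w + 7| < δ implies |6/w + 6/7| < ε.
|6/w + 6/7| = 6·|-7 − w|/(7·|w|) = 6|w + 7|/(7|w|).
Restrict δ ≤ 7/2. Then |w + 7| < 7/2 gives |w| > 7/2, so 7|w| > 49/2.
Then |6/w + 6/7| < 6|w + 7|/(49/2), which is < ε when |w + 7| < (49/12)ε.
Take δ = min(7/2, (49/12)ε). Then 0 < |w + 7| < δ gives both |w + 7| < 7/2 and |w + 7| < (49/12)ε, so |6/w + 6/7| < ε.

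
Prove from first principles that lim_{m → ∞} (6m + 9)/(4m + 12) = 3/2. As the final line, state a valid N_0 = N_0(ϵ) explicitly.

Let ϵ > 0 be given. For m ≥ 1, |(6m + 9)/(4m + 12) − (3/2)| = |-36|/(4(4m + 12)) = 36/(4(4m + 12)).
Since 4m + 12 ≥ 4m for m ≥ 1, this is ≤ 36/(4·4m) = (9/4)/m.
So |(6m + 9)/(4m + 12) − (3/2)| < ϵ whenever m > (9/4)/ϵ.
Take N_0 = (9/4)/ϵ. If m > N_0 then |(6m + 9)/(4m + 12) − (3/2)| ≤ (9/4)/m < ϵ.

N_0 = (9/4)/ϵ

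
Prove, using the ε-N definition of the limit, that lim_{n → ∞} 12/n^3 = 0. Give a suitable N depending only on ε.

N = (12/ε)^{1/3}

Fix ε > 0. For n ≥ 1, |12/n^3 − 0| = 12/n^3.
12/n^3 < ε ⇔ n^3 > 12/ε ⇔ n > (12/ε)^{1/3}.
Take N = (12/ε)^{1/3}. Then n > N implies 12/n^3 < ε.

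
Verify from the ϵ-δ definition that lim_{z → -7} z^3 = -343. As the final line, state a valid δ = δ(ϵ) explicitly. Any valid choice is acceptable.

Let ϵ > 0. We seek δ > 0 with 0 < |z + 7| < δ ⇒ |z^3 + 343| < ϵ.
Factor: z^3 + 343 = (z + 7)(z^2 - 7z + 49), so |z^3 + 343| = |z + 7|·|z^2 - 7z + 49|.
Restrict δ ≤ 1. Then |z + 7| < 1 gives |z| < 8, so by the triangle inequality |z^2 - 7z + 49| ≤ 8^2 + 7·8 + 49 = 169.
Hence |z^3 + 343| ≤ 169|z + 7|, which is < ϵ once |z + 7| < ϵ/169.
Take δ = min(1, ϵ/169). If 0 < |z + 7| < δ then both bounds hold and |z^3 + 343| ≤ 169|z + 7| < 169·(ϵ/169) = ϵ.

δ = min(1, ϵ/169)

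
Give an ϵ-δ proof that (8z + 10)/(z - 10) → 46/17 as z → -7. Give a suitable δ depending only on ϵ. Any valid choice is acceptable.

δ = min(17/2, (289/180)ϵ)

Fix ϵ > 0. We want δ > 0 with 0 < |z + 7| < δ ⇒ |(8z + 10)/(z - 10) − (46/17)| < ϵ.
Combining over a common denominator, (8z + 10)/(z - 10) − (46/17) = [(8z + 10)·(-17) − (-46)·(z - 10)] / [(-17)·(z - 10)] = -90(z + 7) / ((-17)(z - 10)).
So |(8z + 10)/(z - 10) − (46/17)| = 90|z + 7| / (17·|z − 10|).
Restrict δ ≤ 17/2. Then |z + 7| < 17/2 gives |z − 10| = |(z + 7) + (-17)| ≥ 17 − 17/2 = 17/2.
Hence |(8z + 10)/(z - 10) − (46/17)| < 90|z + 7|/(17·(17/2)) = (180/289)|z + 7|, which is < ϵ once |z + 7| < (289/180)ϵ.
Take δ = min(17/2, (289/180)ϵ). Then 0 < |z + 7| < δ forces both bounds, so |(8z + 10)/(z - 10) − (46/17)| < ϵ.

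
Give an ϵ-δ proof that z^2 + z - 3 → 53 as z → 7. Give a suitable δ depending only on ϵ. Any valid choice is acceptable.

Let ϵ > 0 be given. We want δ > 0 such that 0 < |z − 7| < δ implies |(z^2 + z - 3) − 53| < ϵ.
(z^2 + z - 3) − 53 = z^2 + z - 56 = (z − 7)(z + 8).
So |(z^2 + z - 3) − 53| = |z − 7|·|z + 8|.
Assume first that |z − 7| < 1, so |z| < 8. Then |z + 8| ≤ 8 + 8 = 16.
Hence |(z^2 + z - 3) − 53| ≤ 16|z − 7| < ϵ provided |z − 7| < ϵ/16.
Take δ = min(1, ϵ/16). Then 0 < |z − 7| < δ gives both |z − 7| < 1 and |z − 7| < ϵ/16, so |(z^2 + z - 3) − 53| < ϵ.

δ = min(1, ϵ/16)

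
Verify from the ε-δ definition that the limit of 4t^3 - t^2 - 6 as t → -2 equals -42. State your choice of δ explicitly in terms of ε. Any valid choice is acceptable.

δ = min(1, ε/81)

Let ε > 0 be given. We want δ > 0 such that 0 < |t + 2| < δ implies |(4t^3 - t^2 - 6) + 42| < ε.
(4t^3 - t^2 - 6) + 42 = 4t^3 - t^2 + 36 = (t + 2)(4t^2 - 9t + 18).
So |(4t^3 - t^2 - 6) + 42| = |t + 2|·|4t^2 - 9t + 18|.
Require δ ≤ 1. Then |t + 2| < 1 gives |t| < 3, and by the triangle inequality |4t^2 - 9t + 18| ≤ 4·3^2 + 9·3 + 18 = 81.
Hence |(4t^3 - t^2 - 6) + 42| ≤ 81|t + 2| < ε provided |t + 2| < ε/81.
Choosing δ = min(1, ε/81) ensures both conditions, hence |(4t^3 - t^2 - 6) + 42| < ε.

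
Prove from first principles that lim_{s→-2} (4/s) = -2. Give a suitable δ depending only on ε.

Let ε > 0. We seek δ > 0 such that 0 < |s + 2| < δ implies |4/s + 2| < ε.
|4/s + 2| = 4·|-2 − s|/(2·|s|) = 4|s + 2|/(2|s|).
Restrict δ ≤ 1. Then |s + 2| < 1 gives |s| > 1, so 2|s| > 2.
Then |4/s + 2| < 4|s + 2|/2, which is < ε when |s + 2| < (1/2)ε.
Take δ = min(1, (1/2)ε). Then 0 < |s + 2| < δ gives both |s + 2| < 1 and |s + 2| < (1/2)ε, so |4/s + 2| < ε.

δ = min(1, (1/2)ε)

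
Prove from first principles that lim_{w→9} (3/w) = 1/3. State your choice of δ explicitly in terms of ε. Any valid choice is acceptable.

δ = min(9/2, (27/2)ε)

Suppose ε > 0. We seek δ > 0 such that 0 < |w − 9| < δ implies |3/w − (1/3)| < ε.
|3/w − (1/3)| = 3·|9 − w|/(9·|w|) = 3|w − 9|/(9|w|).
Restrict δ ≤ 9/2. Then |w − 9| < 9/2 gives |w| > 9/2, so 9|w| > 81/2.
Then |3/w − (1/3)| < 3|w − 9|/(81/2), which is < ε when |w − 9| < (27/2)ε.
Take δ = min(9/2, (27/2)ε). Then 0 < |w − 9| < δ gives both |w − 9| < 9/2 and |w − 9| < (27/2)ε, so |3/w − (1/3)| < ε.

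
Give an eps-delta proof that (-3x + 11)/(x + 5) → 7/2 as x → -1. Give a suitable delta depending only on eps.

delta = min(2, (4/13)eps)

Fix eps > 0. We want delta > 0 with 0 < |x + 1| < delta ⇒ |(-3x + 11)/(x + 5) − (7/2)| < eps.
Combining over a common denominator, (-3x + 11)/(x + 5) − (7/2) = [(-3x + 11)·4 − 14·(x + 5)] / [4·(x + 5)] = -26(x + 1) / (4(x + 5)).
So |(-3x + 11)/(x + 5) − (7/2)| = 26|x + 1| / (4·|x + 5|).
Require delta ≤ 2, so |x + 5| ≥ |4| − |x + 1| > 4 − 2 = 2.
Hence |(-3x + 11)/(x + 5) − (7/2)| < 26|x + 1|/(4·2) = (13/4)|x + 1|, which is < eps once |x + 1| < (4/13)eps.
Take delta = min(2, (4/13)eps). Then 0 < |x + 1| < delta forces both bounds, so |(-3x + 11)/(x + 5) − (7/2)| < eps.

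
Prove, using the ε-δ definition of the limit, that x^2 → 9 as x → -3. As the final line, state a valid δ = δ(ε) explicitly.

δ = min(2, ε/8)

Suppose ε > 0. We seek δ > 0 with 0 < |x + 3| < δ ⇒ |x^2 − 9| < ε.
Factor: x^2 − 9 = (x + 3)(x - 3), so |x^2 − 9| = |x + 3|·|x - 3|.
Impose δ ≤ 2 so that |x| < 5; then |x - 3| ≤ 8.
Hence |x^2 − 9| ≤ 8|x + 3|, which is < ε once |x + 3| < ε/8.
Take δ = min(2, ε/8). If 0 < |x + 3| < δ then both bounds hold and |x^2 − 9| ≤ 8|x + 3| < 8·(ε/8) = ε.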